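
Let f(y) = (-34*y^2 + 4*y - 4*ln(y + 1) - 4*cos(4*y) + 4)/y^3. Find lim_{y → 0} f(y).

-4/3

Substitution gives 0/0 (the numerator vanishes to order 3).
Expand each term to order y^3: the coefficient of y^3 in -4·ln(1 + y) is -4/3 and in -4·cos(4y) is 0.
Lower-order terms cancel with the polynomial part, so the numerator is (-4/3)·y^3 + o(y^3), and the limit is (-4/3)/(1) = -4/3.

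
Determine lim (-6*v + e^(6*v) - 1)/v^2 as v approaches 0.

18

Direct substitution gives 0/0.
Apply L'Hôpital: lim (6*e^(6*v) - 6)/(2*v), still 0/0.
After 2 applications of L'Hôpital's rule the quotient is (36*e^(6*v))/(2); substituting v = 0 gives 18.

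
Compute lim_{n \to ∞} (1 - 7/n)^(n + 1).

The base → 1 and the exponent → ∞: a 1^∞ form.
Take logarithms: (n + 1)·ln(1 - 7/n). Since ln(1+u) ~ u for small u, this behaves like (n)·(-7/n) → -7.
So the limit is e^(-7).

e^(-7)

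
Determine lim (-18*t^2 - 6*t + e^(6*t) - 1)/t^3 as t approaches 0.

36

Direct substitution gives 0/0.
Apply L'Hôpital: lim (-36*t + 6*e^(6*t) - 6)/(3*t^2), still 0/0.
Apply L'Hôpital: lim (36*e^(6*t) - 36)/(6*t), still 0/0.
After 3 applications of L'Hôpital's rule the quotient is (216*e^(6*t))/(6); substituting t = 0 gives 36.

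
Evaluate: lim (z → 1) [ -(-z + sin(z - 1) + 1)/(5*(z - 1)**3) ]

1/30

Direct substitution gives 0/0.
Apply L'Hôpital: lim (cos(z - 1) - 1)/(-15*(z - 1)^2), still 0/0.
Apply L'Hôpital: lim (-sin(z - 1))/(30 - 30*z), still 0/0.
After 3 applications of L'Hôpital's rule the quotient is (-cos(z - 1))/(-30); substituting z = 1 gives 1/30.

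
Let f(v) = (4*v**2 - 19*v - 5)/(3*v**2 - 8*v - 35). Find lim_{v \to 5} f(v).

Since v = 5 makes numerator and denominator zero, (v - 5) divides both.
Cancelling it gives (4*v + 1)/(3*v + 7); now plug in v = 5 to get 21/22.

21/22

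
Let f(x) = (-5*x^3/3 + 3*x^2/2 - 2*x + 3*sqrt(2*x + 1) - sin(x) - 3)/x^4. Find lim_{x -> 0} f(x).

-15/8

Substitution gives 0/0; apply L'Hôpital's rule 4 times.
After differentiating numerator and denominator 4 times the quotient is (-sin(x) - 45/(2*x + 1)^(7/2))/(24); at x = 0 this is -15/8.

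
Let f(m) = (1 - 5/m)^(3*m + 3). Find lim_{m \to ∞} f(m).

e^(-15)

Write it as [(1 - 5/m)^m]^(3) · (1 - 5/m)^(3). The bracketed term tends to e^(-5) and the second factor to 1, so the limit is e^(-15).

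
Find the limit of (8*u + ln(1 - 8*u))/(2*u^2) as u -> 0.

-16

Direct substitution gives 0/0.
Apply L'Hôpital: lim (8 - 8/(1 - 8*u))/(4*u), still 0/0.
After 2 applications of L'Hôpital's rule the quotient is (-64/(1 - 8*u)^2)/(4); substituting u = 0 gives -16.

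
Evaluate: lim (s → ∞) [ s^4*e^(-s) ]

0

Write as s^4/e^{1s}, an ∞/∞ form.
Exponential growth dominates any polynomial, so repeated L'Hôpital (or the standard result) gives 0.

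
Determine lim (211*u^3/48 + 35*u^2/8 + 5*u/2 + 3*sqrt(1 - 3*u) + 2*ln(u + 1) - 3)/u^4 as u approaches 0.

-1279/128

Substitution gives 0/0; apply L'Hôpital's rule 4 times.
After differentiating numerator and denominator 4 times the quotient is (-12/(u + 1)^4 - 3645/(16*(1 - 3*u)^(7/2)))/(24); at u = 0 this is -1279/128.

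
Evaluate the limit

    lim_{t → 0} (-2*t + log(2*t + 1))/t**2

-2

Direct substitution gives 0/0.
Apply L'Hôpital: lim (-2 + 2/(2*t + 1))/(2*t), still 0/0.
After 2 applications of L'Hôpital's rule the quotient is (-4/(2*t + 1)^2)/(2); substituting t = 0 gives -2.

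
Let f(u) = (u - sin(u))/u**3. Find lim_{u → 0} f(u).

Direct substitution gives 0/0.
Apply L'Hôpital: lim (1 - cos(u))/(3*u^2), still 0/0.
Apply L'Hôpital: lim (sin(u))/(6*u), still 0/0.
After 3 applications of L'Hôpital's rule the quotient is (cos(u))/(6); substituting u = 0 gives 1/6.

1/6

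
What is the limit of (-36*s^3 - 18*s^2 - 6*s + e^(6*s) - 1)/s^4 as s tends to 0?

54

Direct substitution gives 0/0.
Apply L'Hôpital: lim (-108*s^2 - 36*s + 6*e^(6*s) - 6)/(4*s^3), still 0/0.
Apply L'Hôpital: lim (-216*s + 36*e^(6*s) - 36)/(12*s^2), still 0/0.
Apply L'Hôpital: lim (216*e^(6*s) - 216)/(24*s), still 0/0.
After 4 applications of L'Hôpital's rule the quotient is (1296*e^(6*s))/(24); substituting s = 0 gives 54.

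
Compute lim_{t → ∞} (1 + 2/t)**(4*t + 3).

Write it as [(1 + 2/t)^t]^(4) · (1 + 2/t)^(3). The bracketed term tends to e^(2) and the second factor to 1, so the limit is e^(8).

e^(8)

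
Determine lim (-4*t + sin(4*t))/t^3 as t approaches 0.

Direct substitution gives 0/0.
Apply L'Hôpital: lim (4*cos(4*t) - 4)/(3*t^2), still 0/0.
Apply L'Hôpital: lim (-16*sin(4*t))/(6*t), still 0/0.
After 3 applications of L'Hôpital's rule the quotient is (-64*cos(4*t))/(6); substituting t = 0 gives -32/3.

-32/3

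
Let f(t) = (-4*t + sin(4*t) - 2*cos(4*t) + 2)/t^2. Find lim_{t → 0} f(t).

16

Substitution gives 0/0; apply L'Hôpital's rule 2 times.
After differentiating numerator and denominator 2 times the quotient is (-16*sin(4*t) + 32*cos(4*t))/(2); at t = 0 this is 16.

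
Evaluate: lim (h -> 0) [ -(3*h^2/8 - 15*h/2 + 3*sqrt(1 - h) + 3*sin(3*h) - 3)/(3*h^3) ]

73/16

Substitution gives 0/0 (the numerator vanishes to order 3).
Expand each term to order h^3: the coefficient of h^3 in 3·√(1 - h) is -3/16 and in 3·sin(3h) is -27/2.
Lower-order terms cancel with the polynomial part, so the numerator is (-219/16)·h^3 + o(h^3), and the limit is (-219/16)/(-3) = 73/16.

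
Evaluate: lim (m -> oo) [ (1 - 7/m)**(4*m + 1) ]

e^(-28)

Write it as [(1 - 7/m)^m]^(4) · (1 - 7/m)^(1). The bracketed term tends to e^(-7) and the second factor to 1, so the limit is e^(-28).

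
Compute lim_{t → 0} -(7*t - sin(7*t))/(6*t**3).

-343/36

Direct substitution gives 0/0.
Apply L'Hôpital: lim (7 - 7*cos(7*t))/(-18*t^2), still 0/0.
Apply L'Hôpital: lim (49*sin(7*t))/(-36*t), still 0/0.
After 3 applications of L'Hôpital's rule the quotient is (343*cos(7*t))/(-36); substituting t = 0 gives -343/36.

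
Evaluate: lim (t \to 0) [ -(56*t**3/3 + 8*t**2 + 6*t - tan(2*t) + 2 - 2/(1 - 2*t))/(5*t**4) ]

32/5

Substitution gives 0/0 (the numerator vanishes to order 4).
Expand each term to order t^4: the coefficient of t^4 in -2·1/(1 - 2t) is -32 and in −tan(2t) is 0.
Lower-order terms cancel with the polynomial part, so the numerator is (-32)·t^4 + o(t^4), and the limit is (-32)/(-5) = 32/5.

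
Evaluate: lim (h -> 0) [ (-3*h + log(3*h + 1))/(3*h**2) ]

Direct substitution gives 0/0.
Apply L'Hôpital: lim (-3 + 3/(3*h + 1))/(6*h), still 0/0.
After 2 applications of L'Hôpital's rule the quotient is (-9/(3*h + 1)^2)/(6); substituting h = 0 gives -3/2.

-3/2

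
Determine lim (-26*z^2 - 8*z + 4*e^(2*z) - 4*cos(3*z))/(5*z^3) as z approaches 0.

Substitution gives 0/0; apply L'Hôpital's rule 3 times.
After differentiating numerator and denominator 3 times the quotient is (32*e^(2*z) - 108*sin(3*z))/(30); at z = 0 this is 16/15.

16/15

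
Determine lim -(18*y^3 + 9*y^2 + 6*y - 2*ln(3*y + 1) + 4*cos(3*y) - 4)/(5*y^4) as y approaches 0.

-54/5

Substitution gives 0/0 (the numerator vanishes to order 4).
Expand each term to order y^4: the coefficient of y^4 in 4·cos(3y) is 27/2 and in -2·ln(1 + 3y) is 81/2.
Lower-order terms cancel with the polynomial part, so the numerator is (54)·y^4 + o(y^4), and the limit is (54)/(-5) = -54/5.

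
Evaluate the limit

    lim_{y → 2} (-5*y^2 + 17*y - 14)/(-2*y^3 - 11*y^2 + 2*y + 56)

1/22

Direct substitution gives 0/0, so factor. Both numerator and denominator have (y - 2) as a factor.
After cancelling, the expression reduces to (7 - 5*y)/(-2*y^2 - 15*y - 28).
Substituting y = 2 gives 1/22.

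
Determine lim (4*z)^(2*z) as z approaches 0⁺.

1

Base → 0⁺ and exponent → 0⁺: a 0^0 form.
Take logs: 2z·ln(4z). This is 0·(−∞); rewriting as ln(4z)/(1/(2z)) and applying L'Hôpital gives 0.
Hence the limit is e^0 = 1.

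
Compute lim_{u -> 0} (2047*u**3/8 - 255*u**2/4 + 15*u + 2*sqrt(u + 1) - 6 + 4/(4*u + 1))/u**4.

Substitution gives 0/0 (the numerator vanishes to order 4).
Expand each term to order u^4: the coefficient of u^4 in 2·√(1 + u) is -5/64 and in 4·1/(1 + 4u) is 1024.
Lower-order terms cancel with the polynomial part, so the numerator is (65531/64)·u^4 + o(u^4), and the limit is (65531/64)/(1) = 65531/64.

65531/64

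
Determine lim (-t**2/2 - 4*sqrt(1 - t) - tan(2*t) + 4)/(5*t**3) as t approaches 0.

Substitution gives 0/0 (the numerator vanishes to order 3).
Expand each term to order t^3: the coefficient of t^3 in −tan(2t) is -8/3 and in -4·√(1 - t) is 1/4.
Lower-order terms cancel with the polynomial part, so the numerator is (-29/12)·t^3 + o(t^3), and the limit is (-29/12)/(5) = -29/60.

-29/60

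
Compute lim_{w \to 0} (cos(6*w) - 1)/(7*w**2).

Direct substitution gives 0/0.
Apply L'Hôpital: lim (-6*sin(6*w))/(14*w), still 0/0.
After 2 applications of L'Hôpital's rule the quotient is (-36*cos(6*w))/(14); substituting w = 0 gives -18/7.

-18/7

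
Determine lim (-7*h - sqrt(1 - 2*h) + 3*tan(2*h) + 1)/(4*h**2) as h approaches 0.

Substitution gives 0/0 (the numerator vanishes to order 2).
Expand each term to order h^2: the coefficient of h^2 in 3·tan(2h) is 0 and in −√(1 - 2h) is 1/2.
Lower-order terms cancel with the polynomial part, so the numerator is (1/2)·h^2 + o(h^2), and the limit is (1/2)/(4) = 1/8.

1/8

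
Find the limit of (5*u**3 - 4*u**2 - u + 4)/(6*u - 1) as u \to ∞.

The numerator has higher degree (3 > 1); the quotient behaves like (5/(6))·u^2 for large |u|.
As u → +∞ this diverges to ∞.

∞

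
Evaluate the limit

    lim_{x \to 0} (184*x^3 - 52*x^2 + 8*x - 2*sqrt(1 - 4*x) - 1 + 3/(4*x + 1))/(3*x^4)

Substitution gives 0/0; apply L'Hôpital's rule 4 times.
After differentiating numerator and denominator 4 times the quotient is (18432/(4*x + 1)^5 + 480/(1 - 4*x)^(7/2))/(72); at x = 0 this is 788/3.

788/3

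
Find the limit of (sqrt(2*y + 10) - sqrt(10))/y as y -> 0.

Substitution gives 0/0. Multiply numerator and denominator by the conjugate √(10 + 2y) + √10.
The numerator becomes (10 + 2y) − 10 = 2y, so the expression simplifies to 2/(√(10 + 2y) + √10).
Letting y → 0 gives 2/(2√10) = √(10)/10.

√(10)/10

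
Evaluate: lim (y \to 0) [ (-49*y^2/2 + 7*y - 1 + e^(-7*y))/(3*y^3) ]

Direct substitution gives 0/0.
Apply L'Hôpital: lim (-49*y + 7 - 7*e^(-7*y))/(9*y^2), still 0/0.
Apply L'Hôpital: lim (-49 + 49*e^(-7*y))/(18*y), still 0/0.
After 3 applications of L'Hôpital's rule the quotient is (-343*e^(-7*y))/(18); substituting y = 0 gives -343/18.

-343/18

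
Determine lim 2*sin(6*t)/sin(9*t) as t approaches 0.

Substitution gives 0/0.
Divide numerator and denominator by t: sin(6t)/t → 6 and sin(9t)/t → 9, so the limit is 2·6/9 = 4/3.

4/3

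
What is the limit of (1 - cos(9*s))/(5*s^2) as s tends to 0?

Substitution gives 0/0.
Use (1 − cos u)/u² → 1/2 with u = 9s: the limit is 9²/(2·5) = 81/10.

81/10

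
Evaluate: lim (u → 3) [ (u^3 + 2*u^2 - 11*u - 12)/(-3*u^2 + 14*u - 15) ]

Direct substitution gives 0/0, so factor. Both numerator and denominator have (u - 3) as a factor.
After cancelling, the expression reduces to (u^2 + 5*u + 4)/(5 - 3*u).
Substituting u = 3 gives -7.

-7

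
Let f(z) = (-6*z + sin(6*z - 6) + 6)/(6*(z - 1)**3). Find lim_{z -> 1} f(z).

Direct substitution gives 0/0.
Apply L'Hôpital: lim (6*cos(6*z - 6) - 6)/(18*(z - 1)^2), still 0/0.
Apply L'Hôpital: lim (-36*sin(6*z - 6))/(36*z - 36), still 0/0.
After 3 applications of L'Hôpital's rule the quotient is (-216*cos(6*z - 6))/(36); substituting z = 1 gives -6.

-6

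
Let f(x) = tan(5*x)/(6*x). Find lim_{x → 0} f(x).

Substitution gives 0/0.
Since tan(u)/u → 1 as u → 0, tan(5x)/(5x) → 1 and the limit is 5/6.

5/6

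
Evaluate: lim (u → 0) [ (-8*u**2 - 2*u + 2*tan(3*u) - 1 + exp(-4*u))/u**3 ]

Substitution gives 0/0 (the numerator vanishes to order 3).
Expand each term to order u^3: the coefficient of u^3 in 2·tan(3u) is 18 and in e^(-4u) is -32/3.
Lower-order terms cancel with the polynomial part, so the numerator is (22/3)·u^3 + o(u^3), and the limit is (22/3)/(1) = 22/3.

22/3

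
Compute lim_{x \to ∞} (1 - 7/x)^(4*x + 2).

e^(-28)

Let L be the limit and take ln: ln L = lim (4x + 2)·ln(1 - 7/x) = lim (4x + 2)·(-7/x + O(1/x²)) = -28.
Hence L = e^(-28).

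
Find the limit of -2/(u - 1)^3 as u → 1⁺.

-∞

As u → 1⁺, (u - 1) → 0⁺, so (u - 1)^3 → 0⁺ and -2/(u - 1)^3 → -∞.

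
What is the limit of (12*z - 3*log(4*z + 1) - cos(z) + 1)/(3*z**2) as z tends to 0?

49/6

Substitution gives 0/0 (the numerator vanishes to order 2).
Expand each term to order z^2: the coefficient of z^2 in -3·ln(1 + 4z) is 24 and in −cos(z) is 1/2.
Lower-order terms cancel with the polynomial part, so the numerator is (49/2)·z^2 + o(z^2), and the limit is (49/2)/(3) = 49/6.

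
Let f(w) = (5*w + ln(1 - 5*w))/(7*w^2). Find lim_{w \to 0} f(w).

Direct substitution gives 0/0.
Apply L'Hôpital: lim (5 - 5/(1 - 5*w))/(14*w), still 0/0.
After 2 applications of L'Hôpital's rule the quotient is (-25/(1 - 5*w)^2)/(14); substituting w = 0 gives -25/14.

-25/14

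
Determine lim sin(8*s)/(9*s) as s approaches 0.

Substitution gives 0/0.
Write it as (8/9)·sin(8s)/(8s); since sin(u)/u → 1, the limit is 8/9.

8/9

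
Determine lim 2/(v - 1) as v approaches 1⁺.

∞

As v → 1⁺, (v - 1) → 0⁺, so (v - 1)^1 → 0⁺ and 2/(v - 1)^1 → ∞.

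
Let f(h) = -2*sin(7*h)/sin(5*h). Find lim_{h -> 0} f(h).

Substitution gives 0/0.
Divide numerator and denominator by h: sin(7h)/h → 7 and sin(5h)/h → 5, so the limit is -2·7/5 = -14/5.

-14/5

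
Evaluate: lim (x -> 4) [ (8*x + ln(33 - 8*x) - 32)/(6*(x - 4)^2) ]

-16/3

Direct substitution gives 0/0.
Apply L'Hôpital: lim (8 - 8/(33 - 8*x))/(12*x - 48), still 0/0.
After 2 applications of L'Hôpital's rule the quotient is (-64/(33 - 8*x)^2)/(12); substituting x = 4 gives -16/3.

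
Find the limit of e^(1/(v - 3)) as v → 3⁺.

∞

As v → 3⁺, 1/(v - 3) → +∞, so e^(1/(v - 3)) → ∞.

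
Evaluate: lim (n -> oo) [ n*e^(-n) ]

Write as n^1/e^{1n}, an ∞/∞ form.
Exponential growth dominates any polynomial, so repeated L'Hôpital (or the standard result) gives 0.

0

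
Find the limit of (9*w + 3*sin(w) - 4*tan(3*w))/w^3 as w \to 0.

-73/2

Substitution gives 0/0 (the numerator vanishes to order 3).
Expand each term to order w^3: the coefficient of w^3 in -4·tan(3w) is -36 and in 3·sin(w) is -1/2.
Lower-order terms cancel with the polynomial part, so the numerator is (-73/2)·w^3 + o(w^3), and the limit is (-73/2)/(1) = -73/2.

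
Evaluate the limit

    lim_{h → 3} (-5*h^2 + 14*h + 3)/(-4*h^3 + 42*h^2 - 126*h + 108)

-8/9

At h = 3 both the top and bottom vanish — a removable singularity. Factoring out (h - 3) from each leaves (-5*h - 1)/(-4*h^2 + 30*h - 36), which at h = 3 equals -8/9.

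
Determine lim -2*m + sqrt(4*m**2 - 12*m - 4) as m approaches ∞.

-3

This has the form ∞ − ∞. Multiply and divide by the conjugate √(4*m^2 - 12*m - 4) + 2m.
That gives (-12m - 4) / (√(4*m^2 - 12*m - 4) + 2m).
Divide numerator and denominator by m: the limit is -12/(2·2) = -3.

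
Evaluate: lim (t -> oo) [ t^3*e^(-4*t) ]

0

Write as t^3/e^{4t}, an ∞/∞ form.
Exponential growth dominates any polynomial, so repeated L'Hôpital (or the standard result) gives 0.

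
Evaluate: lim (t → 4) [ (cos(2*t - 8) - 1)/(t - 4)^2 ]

-2

Direct substitution gives 0/0.
Apply L'Hôpital: lim (-2*sin(2*t - 8))/(2*t - 8), still 0/0.
After 2 applications of L'Hôpital's rule the quotient is (-4*cos(2*t - 8))/(2); substituting t = 4 gives -2.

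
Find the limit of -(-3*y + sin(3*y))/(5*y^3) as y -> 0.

9/10

Direct substitution gives 0/0.
Apply L'Hôpital: lim (3*cos(3*y) - 3)/(-15*y^2), still 0/0.
Apply L'Hôpital: lim (-9*sin(3*y))/(-30*y), still 0/0.
After 3 applications of L'Hôpital's rule the quotient is (-27*cos(3*y))/(-30); substituting y = 0 gives 9/10.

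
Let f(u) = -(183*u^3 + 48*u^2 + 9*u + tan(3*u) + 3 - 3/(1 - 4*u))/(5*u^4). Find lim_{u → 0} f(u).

768/5

Substitution gives 0/0; apply L'Hôpital's rule 4 times.
After differentiating numerator and denominator 4 times the quotient is (1944*tan(3*u)^3/cos(3*u)^2 + 1296*tan(3*u)/cos(3*u)^2 + 18432/(4*u - 1)^5)/(-120); at u = 0 this is 768/5.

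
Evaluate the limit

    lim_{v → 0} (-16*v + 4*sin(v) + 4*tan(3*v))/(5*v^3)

106/15

Substitution gives 0/0; apply L'Hôpital's rule 3 times.
After differentiating numerator and denominator 3 times the quotient is (-4*cos(v) + 648*tan(3*v)^4 + 864*tan(3*v)^2 + 216)/(30); at v = 0 this is 106/15.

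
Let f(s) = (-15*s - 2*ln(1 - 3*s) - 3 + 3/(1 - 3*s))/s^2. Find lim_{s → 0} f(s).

36

Substitution gives 0/0 (the numerator vanishes to order 2).
Expand each term to order s^2: the coefficient of s^2 in -2·ln(1 - 3s) is 9 and in 3·1/(1 - 3s) is 27.
Lower-order terms cancel with the polynomial part, so the numerator is (36)·s^2 + o(s^2), and the limit is (36)/(1) = 36.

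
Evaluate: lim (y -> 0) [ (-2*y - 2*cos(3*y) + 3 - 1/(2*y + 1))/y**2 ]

Substitution gives 0/0; apply L'Hôpital's rule 2 times.
After differentiating numerator and denominator 2 times the quotient is (18*cos(3*y) - 8/(2*y + 1)^3)/(2); at y = 0 this is 5.

5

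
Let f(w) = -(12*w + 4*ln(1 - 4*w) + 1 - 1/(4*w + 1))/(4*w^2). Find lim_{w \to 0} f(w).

Substitution gives 0/0 (the numerator vanishes to order 2).
Expand each term to order w^2: the coefficient of w^2 in 4·ln(1 - 4w) is -32 and in −1/(1 + 4w) is -16.
Lower-order terms cancel with the polynomial part, so the numerator is (-48)·w^2 + o(w^2), and the limit is (-48)/(-4) = 12.

12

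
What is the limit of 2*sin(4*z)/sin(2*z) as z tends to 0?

Substitution gives 0/0.
Divide numerator and denominator by z: sin(4z)/z → 4 and sin(2z)/z → 2, so the limit is 2·4/2 = 4.

4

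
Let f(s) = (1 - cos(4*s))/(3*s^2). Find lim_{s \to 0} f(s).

Substitution gives 0/0.
Use (1 − cos u)/u² → 1/2 with u = 4s: the limit is 4²/(2·3) = 8/3.

8/3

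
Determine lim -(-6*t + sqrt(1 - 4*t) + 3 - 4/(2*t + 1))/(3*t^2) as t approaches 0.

6

Substitution gives 0/0; apply L'Hôpital's rule 2 times.
After differentiating numerator and denominator 2 times the quotient is (-32/(2*t + 1)^3 - 4/(1 - 4*t)^(3/2))/(-6); at t = 0 this is 6.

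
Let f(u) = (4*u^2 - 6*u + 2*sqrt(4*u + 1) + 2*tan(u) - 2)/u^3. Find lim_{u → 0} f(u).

Substitution gives 0/0 (the numerator vanishes to order 3).
Expand each term to order u^3: the coefficient of u^3 in 2·√(1 + 4u) is 8 and in 2·tan(u) is 2/3.
Lower-order terms cancel with the polynomial part, so the numerator is (26/3)·u^3 + o(u^3), and the limit is (26/3)/(1) = 26/3.

26/3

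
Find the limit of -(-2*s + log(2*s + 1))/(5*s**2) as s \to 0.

Direct substitution gives 0/0.
Apply L'Hôpital: lim (-2 + 2/(2*s + 1))/(-10*s), still 0/0.
After 2 applications of L'Hôpital's rule the quotient is (-4/(2*s + 1)^2)/(-10); substituting s = 0 gives 2/5.

2/5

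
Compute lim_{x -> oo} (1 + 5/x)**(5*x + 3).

Let L be the limit and take ln: ln L = lim (5x + 3)·ln(1 + 5/x) = lim (5x + 3)·(5/x + O(1/x²)) = 25.
Hence L = e^(25).

e^(25)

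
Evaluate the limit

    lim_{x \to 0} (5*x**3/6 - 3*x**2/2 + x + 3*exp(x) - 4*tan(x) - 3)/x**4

Substitution gives 0/0 (the numerator vanishes to order 4).
Expand each term to order x^4: the coefficient of x^4 in 3·e^(x) is 1/8 and in -4·tan(x) is 0.
Lower-order terms cancel with the polynomial part, so the numerator is (1/8)·x^4 + o(x^4), and the limit is (1/8)/(1) = 1/8.

1/8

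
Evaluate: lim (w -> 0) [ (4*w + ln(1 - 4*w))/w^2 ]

Direct substitution gives 0/0.
Apply L'Hôpital: lim (4 - 4/(1 - 4*w))/(2*w), still 0/0.
After 2 applications of L'Hôpital's rule the quotient is (-16/(1 - 4*w)^2)/(2); substituting w = 0 gives -8.

-8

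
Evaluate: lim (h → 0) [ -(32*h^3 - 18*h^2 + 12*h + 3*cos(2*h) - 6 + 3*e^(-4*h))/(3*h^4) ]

Substitution gives 0/0 (the numerator vanishes to order 4).
Expand each term to order h^4: the coefficient of h^4 in 3·cos(2h) is 2 and in 3·e^(-4h) is 32.
Lower-order terms cancel with the polynomial part, so the numerator is (34)·h^4 + o(h^4), and the limit is (34)/(-3) = -34/3.

-34/3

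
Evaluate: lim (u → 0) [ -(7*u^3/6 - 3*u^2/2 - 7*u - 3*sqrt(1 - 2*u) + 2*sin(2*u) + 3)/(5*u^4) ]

-3/8

Substitution gives 0/0 (the numerator vanishes to order 4).
Expand each term to order u^4: the coefficient of u^4 in -3·√(1 - 2u) is 15/8 and in 2·sin(2u) is 0.
Lower-order terms cancel with the polynomial part, so the numerator is (15/8)·u^4 + o(u^4), and the limit is (15/8)/(-5) = -3/8.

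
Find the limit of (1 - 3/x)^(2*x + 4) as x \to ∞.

e^(-6)

Let L be the limit and take ln: ln L = lim (2x + 4)·ln(1 - 3/x) = lim (2x + 4)·(-3/x + O(1/x²)) = -6.
Hence L = e^(-6).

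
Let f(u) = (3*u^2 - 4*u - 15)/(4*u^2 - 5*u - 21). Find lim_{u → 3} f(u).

14/19

Since u = 3 makes numerator and denominator zero, (u - 3) divides both.
Cancelling it gives (3*u + 5)/(4*u + 7); now plug in u = 3 to get 14/19.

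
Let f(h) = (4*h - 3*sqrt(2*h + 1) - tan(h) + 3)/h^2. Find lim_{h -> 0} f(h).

3/2

Substitution gives 0/0; apply L'Hôpital's rule 2 times.
After differentiating numerator and denominator 2 times the quotient is (-2*tan(h)/cos(h)^2 + 3/(2*h + 1)^(3/2))/(2); at h = 0 this is 3/2.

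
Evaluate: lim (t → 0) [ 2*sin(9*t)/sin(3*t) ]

6

Substitution gives 0/0.
Divide numerator and denominator by t: sin(9t)/t → 9 and sin(3t)/t → 3, so the limit is 2·9/3 = 6.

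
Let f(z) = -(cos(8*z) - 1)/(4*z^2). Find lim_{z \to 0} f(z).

Direct substitution gives 0/0.
Apply L'Hôpital: lim (-8*sin(8*z))/(-8*z), still 0/0.
After 2 applications of L'Hôpital's rule the quotient is (-64*cos(8*z))/(-8); substituting z = 0 gives 8.

8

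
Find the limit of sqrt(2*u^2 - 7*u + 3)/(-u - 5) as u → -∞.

For large |u|, √(2*u^2 - 7*u + 3) ≈ √2·|u| and the denominator ≈ -u.
Since u → −∞, |u| = −u, giving −√2/(-1) = √(2).

√(2)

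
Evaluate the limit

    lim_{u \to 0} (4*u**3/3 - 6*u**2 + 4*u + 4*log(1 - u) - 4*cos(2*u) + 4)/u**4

Substitution gives 0/0 (the numerator vanishes to order 4).
Expand each term to order u^4: the coefficient of u^4 in 4·ln(1 - u) is -1 and in -4·cos(2u) is -8/3.
Lower-order terms cancel with the polynomial part, so the numerator is (-11/3)·u^4 + o(u^4), and the limit is (-11/3)/(1) = -11/3.

-11/3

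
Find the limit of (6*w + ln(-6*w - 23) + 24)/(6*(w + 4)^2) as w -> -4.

-3

Direct substitution gives 0/0.
Apply L'Hôpital: lim (6 - 6/(-6*w - 23))/(12*w + 48), still 0/0.
After 2 applications of L'Hôpital's rule the quotient is (-36/(-6*w - 23)^2)/(12); substituting w = -4 gives -3.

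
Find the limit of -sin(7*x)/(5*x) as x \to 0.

-7/5

Substitution gives 0/0.
Write it as (7/(-5))·sin(7x)/(7x); since sin(u)/u → 1, the limit is -7/5.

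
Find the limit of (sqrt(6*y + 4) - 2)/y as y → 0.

3/2

Substitution gives 0/0. Multiply numerator and denominator by the conjugate √(4 + 6y) + √4.
The numerator becomes (4 + 6y) − 4 = 6y, so the expression simplifies to 6/(√(4 + 6y) + √4).
Letting y → 0 gives 6/(2√4) = 3/2.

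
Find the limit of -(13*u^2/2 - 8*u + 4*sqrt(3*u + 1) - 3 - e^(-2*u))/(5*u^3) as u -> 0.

Substitution gives 0/0; apply L'Hôpital's rule 3 times.
After differentiating numerator and denominator 3 times the quotient is (8*e^(-2*u) + 81/(2*(3*u + 1)^(5/2)))/(-30); at u = 0 this is -97/60.

-97/60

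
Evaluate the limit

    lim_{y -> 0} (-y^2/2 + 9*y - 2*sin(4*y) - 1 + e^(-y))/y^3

Substitution gives 0/0 (the numerator vanishes to order 3).
Expand each term to order y^3: the coefficient of y^3 in e^(-y) is -1/6 and in -2·sin(4y) is 64/3.
Lower-order terms cancel with the polynomial part, so the numerator is (127/6)·y^3 + o(y^3), and the limit is (127/6)/(1) = 127/6.

127/6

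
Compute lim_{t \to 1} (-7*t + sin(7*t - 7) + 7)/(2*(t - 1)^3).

Direct substitution gives 0/0.
Apply L'Hôpital: lim (7*cos(7*t - 7) - 7)/(6*(t - 1)^2), still 0/0.
Apply L'Hôpital: lim (-49*sin(7*t - 7))/(12*t - 12), still 0/0.
After 3 applications of L'Hôpital's rule the quotient is (-343*cos(7*t - 7))/(12); substituting t = 1 gives -343/12.

-343/12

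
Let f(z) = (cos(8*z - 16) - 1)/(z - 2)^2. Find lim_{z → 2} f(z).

-32

Direct substitution gives 0/0.
Apply L'Hôpital: lim (-8*sin(8*z - 16))/(2*z - 4), still 0/0.
After 2 applications of L'Hôpital's rule the quotient is (-64*cos(8*z - 16))/(2); substituting z = 2 gives -32.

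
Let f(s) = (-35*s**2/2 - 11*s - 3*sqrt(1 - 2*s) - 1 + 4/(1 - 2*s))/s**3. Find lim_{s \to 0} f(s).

67/2

Substitution gives 0/0 (the numerator vanishes to order 3).
Expand each term to order s^3: the coefficient of s^3 in -3·√(1 - 2s) is 3/2 and in 4·1/(1 - 2s) is 32.
Lower-order terms cancel with the polynomial part, so the numerator is (67/2)·s^3 + o(s^3), and the limit is (67/2)/(1) = 67/2.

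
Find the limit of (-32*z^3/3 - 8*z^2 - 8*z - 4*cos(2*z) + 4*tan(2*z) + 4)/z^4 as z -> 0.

Substitution gives 0/0; apply L'Hôpital's rule 4 times.
After differentiating numerator and denominator 4 times the quotient is (-64*cos(2*z) + 1536*tan(2*z)^5 + 2560*tan(2*z)^3 + 1024*tan(2*z))/(24); at z = 0 this is -8/3.

-8/3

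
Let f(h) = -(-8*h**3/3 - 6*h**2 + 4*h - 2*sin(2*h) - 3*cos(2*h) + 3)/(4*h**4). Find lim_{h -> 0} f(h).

Substitution gives 0/0 (the numerator vanishes to order 4).
Expand each term to order h^4: the coefficient of h^4 in -2·sin(2h) is 0 and in -3·cos(2h) is -2.
Lower-order terms cancel with the polynomial part, so the numerator is (-2)·h^4 + o(h^4), and the limit is (-2)/(-4) = 1/2.

1/2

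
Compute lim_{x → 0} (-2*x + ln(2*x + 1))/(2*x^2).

-1

Direct substitution gives 0/0.
Apply L'Hôpital: lim (-2 + 2/(2*x + 1))/(4*x), still 0/0.
After 2 applications of L'Hôpital's rule the quotient is (-4/(2*x + 1)^2)/(4); substituting x = 0 gives -1.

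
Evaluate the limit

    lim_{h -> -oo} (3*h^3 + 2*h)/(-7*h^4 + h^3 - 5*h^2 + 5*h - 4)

0

The denominator has degree 4 and the numerator degree 3. Dividing numerator and denominator by h^4 sends every term to 0 except the leading denominator term, so the limit is 0.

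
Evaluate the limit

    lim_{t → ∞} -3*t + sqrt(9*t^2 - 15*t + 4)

-5/2

This has the form ∞ − ∞. Multiply and divide by the conjugate √(9*t^2 - 15*t + 4) + 3t.
That gives (-15t + 4) / (√(9*t^2 - 15*t + 4) + 3t).
Divide numerator and denominator by t: the limit is -15/(2·3) = -5/2.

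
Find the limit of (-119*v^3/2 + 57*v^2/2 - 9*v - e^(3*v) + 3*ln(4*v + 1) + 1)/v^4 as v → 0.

Substitution gives 0/0; apply L'Hôpital's rule 4 times.
After differentiating numerator and denominator 4 times the quotient is (-81*e^(3*v) - 4608/(4*v + 1)^4)/(24); at v = 0 this is -1563/8.

-1563/8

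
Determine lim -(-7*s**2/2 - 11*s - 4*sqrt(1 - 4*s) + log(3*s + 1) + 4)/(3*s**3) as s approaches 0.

-25/3

Substitution gives 0/0; apply L'Hôpital's rule 3 times.
After differentiating numerator and denominator 3 times the quotient is (54/(3*s + 1)^3 + 96/(1 - 4*s)^(5/2))/(-18); at s = 0 this is -25/3.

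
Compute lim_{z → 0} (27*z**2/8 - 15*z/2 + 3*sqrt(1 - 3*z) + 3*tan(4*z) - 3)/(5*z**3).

943/80

Substitution gives 0/0; apply L'Hôpital's rule 3 times.
After differentiating numerator and denominator 3 times the quotient is (1152*tan(4*z)^2/cos(4*z)^2 + 384/cos(4*z)^2 - 243/(8*(1 - 3*z)^(5/2)))/(30); at z = 0 this is 943/80.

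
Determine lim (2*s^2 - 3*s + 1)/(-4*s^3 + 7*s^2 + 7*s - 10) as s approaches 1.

At s = 1 both the top and bottom vanish — a removable singularity. Factoring out (s - 1) from each leaves (2*s - 1)/(-4*s^2 + 3*s + 10), which at s = 1 equals 1/9.

1/9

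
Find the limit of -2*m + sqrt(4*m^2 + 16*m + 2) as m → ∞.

This has the form ∞ − ∞. Multiply and divide by the conjugate √(4*m^2 + 16*m + 2) + 2m.
That gives (16m + 2) / (√(4*m^2 + 16*m + 2) + 2m).
Divide numerator and denominator by m: the limit is 16/(2·2) = 4.

4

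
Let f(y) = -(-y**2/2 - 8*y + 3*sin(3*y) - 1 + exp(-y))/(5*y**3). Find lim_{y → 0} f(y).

Substitution gives 0/0; apply L'Hôpital's rule 3 times.
After differentiating numerator and denominator 3 times the quotient is (-81*cos(3*y) - e^(-y))/(-30); at y = 0 this is 41/15.

41/15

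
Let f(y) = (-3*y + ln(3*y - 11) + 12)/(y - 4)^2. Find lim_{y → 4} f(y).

Direct substitution gives 0/0.
Apply L'Hôpital: lim (-3 + 3/(3*y - 11))/(2*y - 8), still 0/0.
After 2 applications of L'Hôpital's rule the quotient is (-9/(3*y - 11)^2)/(2); substituting y = 4 gives -9/2.

-9/2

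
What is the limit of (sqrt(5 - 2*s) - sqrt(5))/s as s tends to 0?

-√(5)/5

Substitution gives 0/0. Multiply numerator and denominator by the conjugate √(5 - 2s) + √5.
The numerator becomes (5 - 2s) − 5 = -2s, so the expression simplifies to -2/(√(5 - 2s) + √5).
Letting s → 0 gives -2/(2√5) = -√(5)/5.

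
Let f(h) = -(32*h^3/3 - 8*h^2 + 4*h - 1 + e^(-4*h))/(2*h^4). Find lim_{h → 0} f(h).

-16/3

Direct substitution gives 0/0.
Apply L'Hôpital: lim (32*h^2 - 16*h + 4 - 4*e^(-4*h))/(-8*h^3), still 0/0.
Apply L'Hôpital: lim (64*h - 16 + 16*e^(-4*h))/(-24*h^2), still 0/0.
Apply L'Hôpital: lim (64 - 64*e^(-4*h))/(-48*h), still 0/0.
After 4 applications of L'Hôpital's rule the quotient is (256*e^(-4*h))/(-48); substituting h = 0 gives -16/3.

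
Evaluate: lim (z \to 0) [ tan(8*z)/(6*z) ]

Substitution gives 0/0.
Since tan(u)/u → 1 as u → 0, tan(8z)/(8z) → 1 and the limit is 8/6 = 4/3.

4/3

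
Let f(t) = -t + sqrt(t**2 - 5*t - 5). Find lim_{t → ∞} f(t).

-5/2

An ∞ − ∞ form. Rationalising with the conjugate, the difference becomes (-5t - 5) / (√(t^2 - 5*t - 5) + t).
For large t the denominator behaves like 2·t, so the quotient tends to -5/2 = -5/2.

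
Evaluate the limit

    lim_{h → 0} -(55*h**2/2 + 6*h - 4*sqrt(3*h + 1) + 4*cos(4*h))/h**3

Substitution gives 0/0 (the numerator vanishes to order 3).
Expand each term to order h^3: the coefficient of h^3 in 4·cos(4h) is 0 and in -4·√(1 + 3h) is -27/4.
Lower-order terms cancel with the polynomial part, so the numerator is (-27/4)·h^3 + o(h^3), and the limit is (-27/4)/(-1) = 27/4.

27/4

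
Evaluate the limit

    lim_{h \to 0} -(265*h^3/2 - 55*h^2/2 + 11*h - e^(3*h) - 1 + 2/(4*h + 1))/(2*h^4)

Substitution gives 0/0; apply L'Hôpital's rule 4 times.
After differentiating numerator and denominator 4 times the quotient is (-81*e^(3*h) + 12288/(4*h + 1)^5)/(-48); at h = 0 this is -4069/16.

-4069/16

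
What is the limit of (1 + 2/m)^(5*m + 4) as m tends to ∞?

Let L be the limit and take ln: ln L = lim (5m + 4)·ln(1 + 2/m) = lim (5m + 4)·(2/m + O(1/m²)) = 10.
Hence L = e^(10).

e^(10)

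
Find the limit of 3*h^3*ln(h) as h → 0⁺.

0

This is a 0·(−∞) form. Rewrite as 3·ln(h) / h^(−3) and apply L'Hôpital:
the derivative quotient is 3·(1/h) / (−3·h^(−4)) = (-3/3)·h^3 → 0.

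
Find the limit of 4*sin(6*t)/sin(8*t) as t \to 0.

Substitution gives 0/0.
Divide numerator and denominator by t: sin(6t)/t → 6 and sin(8t)/t → 8, so the limit is 4·6/8 = 3.

3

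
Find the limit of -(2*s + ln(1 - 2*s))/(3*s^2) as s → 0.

Direct substitution gives 0/0.
Apply L'Hôpital: lim (2 - 2/(1 - 2*s))/(-6*s), still 0/0.
After 2 applications of L'Hôpital's rule the quotient is (-4/(1 - 2*s)^2)/(-6); substituting s = 0 gives 2/3.

2/3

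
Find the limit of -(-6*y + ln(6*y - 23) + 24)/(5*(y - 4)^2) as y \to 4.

18/5

Direct substitution gives 0/0.
Apply L'Hôpital: lim (-6 + 6/(6*y - 23))/(40 - 10*y), still 0/0.
After 2 applications of L'Hôpital's rule the quotient is (-36/(6*y - 23)^2)/(-10); substituting y = 4 gives 18/5.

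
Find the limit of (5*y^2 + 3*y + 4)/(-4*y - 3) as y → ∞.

The numerator has higher degree (2 > 1); the quotient behaves like (5/(-4))·y^1 for large |y|.
As y → +∞ this diverges to -∞.

-∞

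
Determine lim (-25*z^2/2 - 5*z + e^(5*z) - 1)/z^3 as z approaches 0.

125/6

Direct substitution gives 0/0.
Apply L'Hôpital: lim (-25*z + 5*e^(5*z) - 5)/(3*z^2), still 0/0.
Apply L'Hôpital: lim (25*e^(5*z) - 25)/(6*z), still 0/0.
After 3 applications of L'Hôpital's rule the quotient is (125*e^(5*z))/(6); substituting z = 0 gives 125/6.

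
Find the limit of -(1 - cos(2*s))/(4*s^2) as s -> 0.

-1/2

Substitution gives 0/0.
Use (1 − cos u)/u² → 1/2 with u = 2s: the limit is 2²/(2·(-4)) = -1/2.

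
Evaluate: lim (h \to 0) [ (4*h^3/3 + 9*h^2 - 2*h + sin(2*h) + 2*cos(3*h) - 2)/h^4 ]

27/4

Substitution gives 0/0; apply L'Hôpital's rule 4 times.
After differentiating numerator and denominator 4 times the quotient is (16*sin(2*h) + 162*cos(3*h))/(24); at h = 0 this is 27/4.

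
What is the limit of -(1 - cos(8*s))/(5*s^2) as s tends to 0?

Substitution gives 0/0.
Use (1 − cos u)/u² → 1/2 with u = 8s: the limit is 8²/(2·(-5)) = -32/5.

-32/5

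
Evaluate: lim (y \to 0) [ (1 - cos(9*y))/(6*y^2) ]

Substitution gives 0/0.
Use (1 − cos u)/u² → 1/2 with u = 9y: the limit is 9²/(2·6) = 27/4.

27/4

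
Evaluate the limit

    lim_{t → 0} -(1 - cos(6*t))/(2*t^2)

-9

Substitution gives 0/0.
Use (1 − cos u)/u² → 1/2 with u = 6t: the limit is 6²/(2·(-2)) = -9.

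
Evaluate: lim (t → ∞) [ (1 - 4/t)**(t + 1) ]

e^(-4)

The base → 1 and the exponent → ∞: a 1^∞ form.
Take logarithms: (t + 1)·ln(1 - 4/t). Since ln(1+u) ~ u for small u, this behaves like (t)·(-4/t) → -4.
So the limit is e^(-4).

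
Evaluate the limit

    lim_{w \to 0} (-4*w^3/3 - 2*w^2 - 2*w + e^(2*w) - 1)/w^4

2/3

Direct substitution gives 0/0.
Apply L'Hôpital: lim (-4*w^2 - 4*w + 2*e^(2*w) - 2)/(4*w^3), still 0/0.
Apply L'Hôpital: lim (-8*w + 4*e^(2*w) - 4)/(12*w^2), still 0/0.
Apply L'Hôpital: lim (8*e^(2*w) - 8)/(24*w), still 0/0.
After 4 applications of L'Hôpital's rule the quotient is (16*e^(2*w))/(24); substituting w = 0 gives 2/3.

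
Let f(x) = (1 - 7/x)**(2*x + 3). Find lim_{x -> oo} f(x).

e^(-14)

Write it as [(1 - 7/x)^x]^(2) · (1 - 7/x)^(3). The bracketed term tends to e^(-7) and the second factor to 1, so the limit is e^(-14).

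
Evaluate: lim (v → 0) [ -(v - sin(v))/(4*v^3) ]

-1/24

Direct substitution gives 0/0.
Apply L'Hôpital: lim (1 - cos(v))/(-12*v^2), still 0/0.
Apply L'Hôpital: lim (sin(v))/(-24*v), still 0/0.
After 3 applications of L'Hôpital's rule the quotient is (cos(v))/(-24); substituting v = 0 gives -1/24.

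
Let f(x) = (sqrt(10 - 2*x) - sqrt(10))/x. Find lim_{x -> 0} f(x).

Substitution gives 0/0. Multiply numerator and denominator by the conjugate √(10 - 2x) + √10.
The numerator becomes (10 - 2x) − 10 = -2x, so the expression simplifies to -2/(√(10 - 2x) + √10).
Letting x → 0 gives -2/(2√10) = -√(10)/10.

-√(10)/10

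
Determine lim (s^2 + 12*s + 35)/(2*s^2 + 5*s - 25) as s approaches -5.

-2/15

Direct substitution gives 0/0, so factor. Both numerator and denominator have (s + 5) as a factor.
After cancelling, the expression reduces to (s + 7)/(2*s - 5).
Substituting s = -5 gives -2/15.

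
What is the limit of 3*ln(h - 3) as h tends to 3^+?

-∞

As h → 3⁺, h - 3 → 0⁺ and ln(h - 3) → −∞.
Multiplying by 3 gives -∞.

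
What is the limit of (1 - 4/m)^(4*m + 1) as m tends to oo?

e^(-16)

Let L be the limit and take ln: ln L = lim (4m + 1)·ln(1 - 4/m) = lim (4m + 1)·(-4/m + O(1/m²)) = -16.
Hence L = e^(-16).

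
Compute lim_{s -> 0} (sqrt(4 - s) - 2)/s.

-1/4

Substitution gives 0/0. Multiply numerator and denominator by the conjugate √(4 - s) + √4.
The numerator becomes (4 - s) − 4 = -s, so the expression simplifies to -1/(√(4 - s) + √4).
Letting s → 0 gives -1/(2√4) = -1/4.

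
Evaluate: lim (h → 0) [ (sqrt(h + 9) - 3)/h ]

1/6

A 0/0 form; rationalise with √(9 + h) + √9. This collapses the numerator to h, leaving 1/(√(9 + h) + √9) → 1/(2√9) = 1/6.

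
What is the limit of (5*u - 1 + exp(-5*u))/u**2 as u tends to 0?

25/2

Direct substitution gives 0/0.
Apply L'Hôpital: lim (5 - 5*e^(-5*u))/(2*u), still 0/0.
After 2 applications of L'Hôpital's rule the quotient is (25*e^(-5*u))/(2); substituting u = 0 gives 25/2.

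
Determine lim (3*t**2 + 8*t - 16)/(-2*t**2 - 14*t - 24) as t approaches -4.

-8

At t = -4 both the top and bottom vanish — a removable singularity. Factoring out (t + 4) from each leaves (3*t - 4)/(-2*t - 6), which at t = -4 equals -8.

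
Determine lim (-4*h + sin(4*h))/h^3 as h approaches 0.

Direct substitution gives 0/0.
Apply L'Hôpital: lim (4*cos(4*h) - 4)/(3*h^2), still 0/0.
Apply L'Hôpital: lim (-16*sin(4*h))/(6*h), still 0/0.
After 3 applications of L'Hôpital's rule the quotient is (-64*cos(4*h))/(6); substituting h = 0 gives -32/3.

-32/3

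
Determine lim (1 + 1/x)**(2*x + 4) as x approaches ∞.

The base → 1 and the exponent → ∞: a 1^∞ form.
Take logarithms: (2x + 4)·ln(1 + 1/x). Since ln(1+u) ~ u for small u, this behaves like (2x)·(1/x) → 2.
So the limit is e^(2).

e^(2)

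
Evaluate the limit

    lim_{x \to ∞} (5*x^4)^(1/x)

Base → ∞ and exponent → 0: an ∞^0 form.
Take logs: (1/x)·ln(5·x^4) = (ln 5 + 4·ln x)/x → 0.
So the limit is e^0 = 1.

1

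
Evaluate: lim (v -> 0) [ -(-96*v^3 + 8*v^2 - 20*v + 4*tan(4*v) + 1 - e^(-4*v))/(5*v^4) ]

Substitution gives 0/0 (the numerator vanishes to order 4).
Expand each term to order v^4: the coefficient of v^4 in 4·tan(4v) is 0 and in −e^(-4v) is -32/3.
Lower-order terms cancel with the polynomial part, so the numerator is (-32/3)·v^4 + o(v^4), and the limit is (-32/3)/(-5) = 32/15.

32/15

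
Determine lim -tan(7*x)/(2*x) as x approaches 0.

-7/2

Substitution gives 0/0.
Since tan(u)/u → 1 as u → 0, tan(7x)/(7x) → 1 and the limit is 7/(-2) = -7/2.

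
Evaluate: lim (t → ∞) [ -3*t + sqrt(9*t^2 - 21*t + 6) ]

-7/2

An ∞ − ∞ form. Rationalising with the conjugate, the difference becomes (-21t + 6) / (√(9*t^2 - 21*t + 6) + 3t).
For large t the denominator behaves like 2·3t, so the quotient tends to -21/6 = -7/2.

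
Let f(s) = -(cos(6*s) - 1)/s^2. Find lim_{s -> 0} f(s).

18

Direct substitution gives 0/0.
Apply L'Hôpital: lim (-6*sin(6*s))/(-2*s), still 0/0.
After 2 applications of L'Hôpital's rule the quotient is (-36*cos(6*s))/(-2); substituting s = 0 gives 18.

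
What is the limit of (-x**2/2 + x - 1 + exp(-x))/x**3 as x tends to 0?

Direct substitution gives 0/0.
Apply L'Hôpital: lim (-x + 1 - e^(-x))/(3*x^2), still 0/0.
Apply L'Hôpital: lim (-1 + e^(-x))/(6*x), still 0/0.
After 3 applications of L'Hôpital's rule the quotient is (-e^(-x))/(6); substituting x = 0 gives -1/6.

-1/6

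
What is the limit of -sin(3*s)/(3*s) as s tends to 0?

-1

Substitution gives 0/0.
Write it as (3/(-3))·sin(3s)/(3s); since sin(u)/u → 1, the limit is -1.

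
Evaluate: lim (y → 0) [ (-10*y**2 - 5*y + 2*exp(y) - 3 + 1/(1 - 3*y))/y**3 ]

Substitution gives 0/0; apply L'Hôpital's rule 3 times.
After differentiating numerator and denominator 3 times the quotient is (2*e^(y) + 162/(3*y - 1)^4)/(6); at y = 0 this is 82/3.

82/3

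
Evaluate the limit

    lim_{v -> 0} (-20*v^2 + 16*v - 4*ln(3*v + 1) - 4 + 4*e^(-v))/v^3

Substitution gives 0/0; apply L'Hôpital's rule 3 times.
After differentiating numerator and denominator 3 times the quotient is (-4*e^(-v) - 216/(3*v + 1)^3)/(6); at v = 0 this is -110/3.

-110/3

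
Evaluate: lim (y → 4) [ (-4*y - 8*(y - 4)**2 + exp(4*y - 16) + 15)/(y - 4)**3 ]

Direct substitution gives 0/0.
Apply L'Hôpital: lim (-16*y + 4*e^(4*y - 16) + 60)/(3*(y - 4)^2), still 0/0.
Apply L'Hôpital: lim (16*e^(4*y - 16) - 16)/(6*y - 24), still 0/0.
After 3 applications of L'Hôpital's rule the quotient is (64*e^(4*y - 16))/(6); substituting y = 4 gives 32/3.

32/3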